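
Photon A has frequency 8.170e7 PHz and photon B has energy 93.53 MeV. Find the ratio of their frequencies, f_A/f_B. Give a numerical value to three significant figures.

f_A = 8.170e22 Hz (from frequency = 8.170e7 PHz, via f given directly).
f_B = 2.262e22 Hz (from energy = 93.53 MeV, via f = E/h).
Ratio = 8.170e22 / 2.262e22 = 3.61.

3.61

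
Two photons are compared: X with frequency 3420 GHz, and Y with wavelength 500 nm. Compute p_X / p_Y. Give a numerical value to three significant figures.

p_X = 7.559 × 10^-30 kg·m/s (from frequency = 3420 GHz, via p = hf/c).
p_Y = 1.325 × 10^-27 kg·m/s (from wavelength = 500 nm, via p = h/λ).
Ratio = 7.559 × 10^-30 / 1.325 × 10^-27 = 5.70 × 10^-3.

5.70 × 10^-3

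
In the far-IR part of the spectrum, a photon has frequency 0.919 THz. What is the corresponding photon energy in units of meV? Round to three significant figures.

3.80 meV

Use h = 6.62607015·10^-34 J·s, 1 eV = 1.602176634·10^-19 J.
In SI units: f = 0.919 THz = 9.19·10^11 Hz.
The photon relation is E = hf, giving E = 6.089·10^-22 J.
Converting to meV: E = 3.801 meV ≈ 3.80 meV.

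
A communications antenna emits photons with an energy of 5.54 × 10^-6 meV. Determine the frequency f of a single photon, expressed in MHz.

1.34 MHz

Take h = 6.62607015 × 10^-34 J·s, 1 eV = 1.602176634 × 10^-19 J.
In SI units: E = 5.54 × 10^-6 meV = 8.8761 × 10^-28 J.
For a photon f = E/h, so f = 1.340 × 10^6 Hz.
Converting to MHz: f = 1.340 MHz ≈ 1.34 MHz.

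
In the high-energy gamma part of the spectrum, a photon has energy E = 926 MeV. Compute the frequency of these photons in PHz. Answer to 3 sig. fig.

2.24 × 10^8 PHz

Use h = 6.62607015 × 10^-34 J·s, 1 eV = 1.602176634 × 10^-19 J.
First convert: E = 926 MeV = 1.4836 × 10^-10 J.
Since f = E/h for a photon, f = 2.239 × 10^23 Hz.
Converting to PHz: f = 2.239 × 10^8 PHz ≈ 2.24 × 10^8 PHz.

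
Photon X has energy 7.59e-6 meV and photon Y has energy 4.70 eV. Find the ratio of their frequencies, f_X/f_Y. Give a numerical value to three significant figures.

1.61e-9

f_X = 1.835e6 Hz (from energy = 7.59e-6 meV, via f = E/h).
f_Y = 1.136e15 Hz (from energy = 4.70 eV, via f = E/h).
Ratio = 1.835e6 / 1.136e15 = 1.61e-9.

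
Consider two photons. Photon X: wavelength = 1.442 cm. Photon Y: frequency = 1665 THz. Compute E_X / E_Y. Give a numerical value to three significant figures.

E_X = 1.378e-23 J (from wavelength = 1.442 cm, via E = hc/λ).
E_Y = 1.103e-18 J (from frequency = 1665 THz, via E = hf).
Ratio = 1.378e-23 / 1.103e-18 = 1.25e-5.

1.25e-5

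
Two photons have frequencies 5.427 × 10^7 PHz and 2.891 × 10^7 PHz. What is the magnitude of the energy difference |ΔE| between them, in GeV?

0.105 GeV

Using E = hf: E₁ = 3.5960 × 10^-11 J, E₂ = 1.9156 × 10^-11 J.
|ΔE| = |3.5960 × 10^-11 − 1.9156 × 10^-11| = 1.68 × 10^-11 J = 0.105 GeV.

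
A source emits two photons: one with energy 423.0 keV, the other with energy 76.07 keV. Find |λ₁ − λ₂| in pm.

13.4 pm

Using λ = hc/E: λ₁ = 2.9311e-12 m, λ₂ = 1.6299e-11 m.
|Δλ| = |2.9311e-12 − 1.6299e-11| = 1.34e-11 m = 13.4 pm.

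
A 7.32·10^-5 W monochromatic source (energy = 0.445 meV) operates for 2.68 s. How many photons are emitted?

Total energy: E_total = P·t = 7.32·10^-5 × 2.68 = 1.962·10^-4 J.
Per-photon energy: E = 7.130·10^-23 J.
N = E_total / E_photon = 2.75·10^18.

2.75·10^18 photons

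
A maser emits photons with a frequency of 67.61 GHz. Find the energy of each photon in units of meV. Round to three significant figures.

0.280 meV

Use h = 6.62607015e-34 J·s, 1 eV = 1.602176634e-19 J.
In SI units: f = 67.61 GHz = 6.761e10 Hz.
The photon relation is E = hf, giving E = 4.480e-23 J.
Converting to meV: E = 0.2796 meV ≈ 0.280 meV.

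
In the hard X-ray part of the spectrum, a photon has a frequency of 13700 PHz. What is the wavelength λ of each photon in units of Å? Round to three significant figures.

0.219 Å

(c = 2.99792458e8 m/s.)
First convert: f = 13700 PHz = 1.37e19 Hz.
The photon relation is λ = c/f, giving λ = 2.188e-11 m.
Converting to Å: λ = 0.2188 Å ≈ 0.219 Å.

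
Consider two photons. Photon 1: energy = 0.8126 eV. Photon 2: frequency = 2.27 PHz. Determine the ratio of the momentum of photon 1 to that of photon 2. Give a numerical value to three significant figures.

0.0866

p_1 = 4.343e-28 kg·m/s (from energy = 0.8126 eV, via p = E/c).
p_2 = 5.017e-27 kg·m/s (from frequency = 2.27 PHz, via p = hf/c).
Ratio = 4.343e-28 / 5.017e-27 = 0.0866.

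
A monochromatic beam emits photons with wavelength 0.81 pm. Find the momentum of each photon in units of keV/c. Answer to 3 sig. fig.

1530 keV/c

Take h = 6.62607015·10^-34 J·s, c = 2.99792458·10^8 m/s, 1 eV = 1.602176634·10^-19 J.
In SI units: λ = 0.81 pm = 8.1·10^-13 m.
For a photon p = h/λ, so p = 8.180·10^-22 kg·m/s.
Converting to keV/c: p = 1531 keV/c ≈ 1530 keV/c.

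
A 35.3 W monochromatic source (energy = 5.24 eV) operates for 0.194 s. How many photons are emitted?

Total energy: E_total = P·t = 35.3 × 0.194 = 6.848 J.
Per-photon energy: E = 8.395 × 10^-19 J.
N = E_total / E_photon = 8.16 × 10^18.

8.16 × 10^18 photons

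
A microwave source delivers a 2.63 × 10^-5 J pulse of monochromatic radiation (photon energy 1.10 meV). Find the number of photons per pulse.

1.49 × 10^17 photons

Per-photon energy: E = 1.762 × 10^-22 J (from energy = 1.10 meV).
N = E_total / E_photon = 2.63 × 10^-5 J / 1.762 × 10^-22 J = 1.49 × 10^17.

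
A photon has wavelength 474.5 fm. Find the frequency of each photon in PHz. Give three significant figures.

Take c = 2.99792458 × 10^8 m/s.
Convert to SI: λ = 474.5 fm = 4.745 × 10^-13 m.
Apply f = c/λ: f = 6.318 × 10^20 Hz.
Converting to PHz: f = 631800 PHz ≈ 6.32 × 10^5 PHz.

6.32 × 10^5 PHz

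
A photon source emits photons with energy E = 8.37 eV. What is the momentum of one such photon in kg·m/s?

Use c = 2.99792458 × 10^8 m/s, 1 eV = 1.602176634 × 10^-19 J.
In SI units: E = 8.37 eV = 1.3410 × 10^-18 J.
For a photon p = E/c, so p = 4.473 × 10^-27 kg·m/s.
So p ≈ 4.47 × 10^-27 kg·m/s.

4.47 × 10^-27 kg·m/s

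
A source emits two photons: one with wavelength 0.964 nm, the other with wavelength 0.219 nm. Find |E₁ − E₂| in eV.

Using E = hc/λ: E₁ = 2.061·10^-16 J, E₂ = 9.071·10^-16 J.
|ΔE| = |2.061·10^-16 − 9.071·10^-16| = 7.01·10^-16 J = 4380 eV.

4380 eV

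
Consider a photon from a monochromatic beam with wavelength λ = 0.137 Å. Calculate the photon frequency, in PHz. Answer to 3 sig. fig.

2.19·10^4 PHz

First convert: λ = 0.137 Å = 1.37·10^-11 m.
For a photon f = c/λ, so f = 2.188·10^19 Hz.
Converting to PHz: f = 21880 PHz ≈ 2.19·10^4 PHz.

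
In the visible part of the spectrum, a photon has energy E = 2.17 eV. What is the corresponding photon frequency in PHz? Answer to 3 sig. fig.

0.525 PHz

First convert: E = 2.17 eV = 3.4767·10^-19 J.
Apply f = E/h: f = 5.247·10^14 Hz.
Converting to PHz: f = 0.5247 PHz ≈ 0.525 PHz.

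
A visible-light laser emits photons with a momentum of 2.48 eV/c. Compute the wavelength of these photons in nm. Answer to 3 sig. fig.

First convert: p = 2.48 eV/c = 1.3254e-27 kg·m/s.
Apply λ = h/p: λ = 4.999e-7 m.
Converting to nm: λ = 499.9 nm ≈ 500 nm.

500 nm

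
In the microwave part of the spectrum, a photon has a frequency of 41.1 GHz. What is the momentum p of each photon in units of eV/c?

1.70e-4 eV/c

Use h = 6.62607015e-34 J·s, c = 2.99792458e8 m/s, 1 eV = 1.602176634e-19 J.
First convert: f = 41.1 GHz = 4.11e10 Hz.
The photon relation is p = hf/c, giving p = 9.084e-32 kg·m/s.
Converting to eV/c: p = 1.700e-4 eV/c ≈ 1.70e-4 eV/c.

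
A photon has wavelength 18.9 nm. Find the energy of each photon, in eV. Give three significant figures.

(h = 6.62607015e-34 J·s, c = 2.99792458e8 m/s, 1 eV = 1.602176634e-19 J.)
In SI units: λ = 18.9 nm = 1.89e-8 m.
For a photon E = hc/λ, so E = 1.051e-17 J.
Converting to eV: E = 65.60 eV ≈ 65.6 eV.

65.6 eV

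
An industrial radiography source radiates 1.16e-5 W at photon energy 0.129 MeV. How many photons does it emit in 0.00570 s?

Total energy: E_total = P·t = 1.16e-5 × 0.00570 = 6.612e-8 J.
Per-photon energy: E = 2.067e-14 J.
N = E_total / E_photon = 3.20e6.

3.20e6 photons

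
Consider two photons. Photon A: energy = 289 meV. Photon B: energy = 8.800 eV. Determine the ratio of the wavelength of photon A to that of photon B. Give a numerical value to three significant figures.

30.4

λ_A = 4.290 × 10^-6 m (from energy = 289 meV, via λ = hc/E).
λ_B = 1.409 × 10^-7 m (from energy = 8.800 eV, via λ = hc/E).
Ratio = 4.290 × 10^-6 / 1.409 × 10^-7 = 30.4.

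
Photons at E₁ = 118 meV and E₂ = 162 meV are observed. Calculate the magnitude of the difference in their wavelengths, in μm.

Using λ = hc/E: λ₁ = 1.051 × 10^-5 m, λ₂ = 7.653 × 10^-6 m.
|Δλ| = |1.051 × 10^-5 − 7.653 × 10^-6| = 2.85 × 10^-6 m = 2.85 μm.

2.85 μm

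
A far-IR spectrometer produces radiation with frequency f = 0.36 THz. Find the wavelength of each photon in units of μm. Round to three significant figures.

Convert to SI: f = 0.36 THz = 3.6e11 Hz.
The photon relation is λ = c/f, giving λ = 8.328e-4 m.
Converting to μm: λ = 832.8 μm ≈ 833 μm.

833 μm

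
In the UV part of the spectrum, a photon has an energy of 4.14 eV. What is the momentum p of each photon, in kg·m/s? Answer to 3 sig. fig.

In SI units: E = 4.14 eV = 6.6330e-19 J.
The photon relation is p = E/c, giving p = 2.213e-27 kg·m/s.
So p ≈ 2.21e-27 kg·m/s.

2.21e-27 kg·m/s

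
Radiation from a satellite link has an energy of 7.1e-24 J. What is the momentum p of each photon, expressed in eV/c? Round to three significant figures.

4.43e-5 eV/c

Apply p = E/c: p = 2.368e-32 kg·m/s.
Converting to eV/c: p = 4.431e-5 eV/c ≈ 4.43e-5 eV/c.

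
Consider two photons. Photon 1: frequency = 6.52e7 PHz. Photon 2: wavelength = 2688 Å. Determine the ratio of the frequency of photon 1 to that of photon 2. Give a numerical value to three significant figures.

5.85e7

f_1 = 6.520e22 Hz (from frequency = 6.52e7 PHz, via f given directly).
f_2 = 1.115e15 Hz (from wavelength = 2688 Å, via f = c/λ).
Ratio = 6.520e22 / 1.115e15 = 5.85e7.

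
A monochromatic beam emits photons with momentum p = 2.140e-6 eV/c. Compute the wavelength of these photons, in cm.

57.9 cm

Convert to SI: p = 2.140e-6 eV/c = 1.1437e-33 kg·m/s.
For a photon λ = h/p, so λ = 0.5794 m.
Converting to cm: λ = 57.94 cm ≈ 57.9 cm.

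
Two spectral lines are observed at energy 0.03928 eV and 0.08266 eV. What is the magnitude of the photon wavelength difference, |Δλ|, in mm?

Using λ = hc/E: λ₁ = 3.1564 × 10^-5 m, λ₂ = 1.4999 × 10^-5 m.
|Δλ| = |3.1564 × 10^-5 − 1.4999 × 10^-5| = 1.66 × 10^-5 m = 0.0166 mm.

0.0166 mm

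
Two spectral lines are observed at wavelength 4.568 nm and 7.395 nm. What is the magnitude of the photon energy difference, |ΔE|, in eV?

104 eV

Using E = hc/λ: E₁ = 4.3486 × 10^-17 J, E₂ = 2.6862 × 10^-17 J.
|ΔE| = |4.3486 × 10^-17 − 2.6862 × 10^-17| = 1.66 × 10^-17 J = 104 eV.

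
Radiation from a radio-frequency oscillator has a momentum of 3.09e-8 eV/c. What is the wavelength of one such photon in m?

40.1 m

Use h = 6.62607015e-34 J·s, c = 2.99792458e8 m/s, 1 eV = 1.602176634e-19 J.
In SI units: p = 3.09e-8 eV/c = 1.6514e-35 kg·m/s.
The photon relation is λ = h/p, giving λ = 40.12 m.
So λ ≈ 40.1 m.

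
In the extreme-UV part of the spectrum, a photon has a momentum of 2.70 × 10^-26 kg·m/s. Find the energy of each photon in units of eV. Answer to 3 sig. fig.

50.5 eV

Use c = 2.99792458 × 10^8 m/s, 1 eV = 1.602176634 × 10^-19 J.
Apply E = pc: E = 8.094 × 10^-18 J.
Converting to eV: E = 50.52 eV ≈ 50.5 eV.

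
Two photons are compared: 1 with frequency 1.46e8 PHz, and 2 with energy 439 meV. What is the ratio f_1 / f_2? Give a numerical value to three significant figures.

f_1 = 1.460e23 Hz (from frequency = 1.46e8 PHz, via f given directly).
f_2 = 1.061e14 Hz (from energy = 439 meV, via f = E/h).
Ratio = 1.460e23 / 1.061e14 = 1.38e9.

1.38e9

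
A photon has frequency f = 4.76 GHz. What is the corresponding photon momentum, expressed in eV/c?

1.97 × 10^-5 eV/c

Take h = 6.62607015 × 10^-34 J·s, c = 2.99792458 × 10^8 m/s, 1 eV = 1.602176634 × 10^-19 J.
Convert to SI: f = 4.76 GHz = 4.76 × 10^9 Hz.
Apply p = hf/c: p = 1.052 × 10^-32 kg·m/s.
Converting to eV/c: p = 1.969 × 10^-5 eV/c ≈ 1.97 × 10^-5 eV/c.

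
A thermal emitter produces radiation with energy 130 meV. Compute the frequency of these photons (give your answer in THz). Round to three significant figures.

(h = 6.62607015 × 10^-34 J·s, 1 eV = 1.602176634 × 10^-19 J.)
Convert to SI: E = 130 meV = 2.0828 × 10^-20 J.
For a photon f = E/h, so f = 3.143 × 10^13 Hz.
Converting to THz: f = 31.43 THz ≈ 31.4 THz.

31.4 THz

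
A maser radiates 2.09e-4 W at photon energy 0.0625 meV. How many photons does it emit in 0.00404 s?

8.43e16 photons

Total energy: E_total = P·t = 2.09e-4 × 0.00404 = 8.444e-7 J.
Per-photon energy: E = 1.001e-23 J.
N = E_total / E_photon = 8.43e16.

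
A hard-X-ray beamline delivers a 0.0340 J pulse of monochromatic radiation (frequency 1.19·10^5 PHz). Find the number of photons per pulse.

4.31·10^11 photons

Per-photon energy: E = 7.885·10^-14 J (from frequency = 1.19·10^5 PHz).
N = E_total / E_photon = 0.0340 J / 7.885·10^-14 J = 4.31·10^11.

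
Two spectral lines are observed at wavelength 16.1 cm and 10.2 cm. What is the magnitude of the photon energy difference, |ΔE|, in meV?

4.45e-3 meV

Using E = hc/λ: E₁ = 1.234e-24 J, E₂ = 1.947e-24 J.
|ΔE| = |1.234e-24 − 1.947e-24| = 7.14e-25 J = 4.45e-3 meV.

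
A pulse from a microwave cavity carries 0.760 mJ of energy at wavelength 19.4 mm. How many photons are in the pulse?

Per-photon energy: E = 1.024e-23 J (from wavelength = 19.4 mm).
N = E_total / E_photon = 7.60e-4 J / 1.024e-23 J = 7.42e19.

7.42e19 photons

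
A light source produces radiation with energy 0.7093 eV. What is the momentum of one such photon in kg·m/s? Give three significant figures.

Take c = 2.99792458e8 m/s, 1 eV = 1.602176634e-19 J.
First convert: E = 0.7093 eV = 1.1364e-19 J.
For a photon p = E/c, so p = 3.791e-28 kg·m/s.
So p ≈ 3.79e-28 kg·m/s.

3.79e-28 kg·m/s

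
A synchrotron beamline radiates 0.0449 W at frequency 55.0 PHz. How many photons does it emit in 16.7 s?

2.06e16 photons

Total energy: E_total = P·t = 0.0449 × 16.7 = 0.7498 J.
Per-photon energy: E = 3.644e-17 J.
N = E_total / E_photon = 2.06e16.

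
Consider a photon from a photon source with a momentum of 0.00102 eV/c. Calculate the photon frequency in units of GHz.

In SI units: p = 0.00102 eV/c = 5.4512e-31 kg·m/s.
Apply f = pc/h: f = 2.466e11 Hz.
Converting to GHz: f = 246.6 GHz ≈ 247 GHz.

247 GHz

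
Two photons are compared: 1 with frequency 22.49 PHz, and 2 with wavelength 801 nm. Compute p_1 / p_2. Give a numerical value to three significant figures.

60.1

p_1 = 4.971e-26 kg·m/s (from frequency = 22.49 PHz, via p = hf/c).
p_2 = 8.272e-28 kg·m/s (from wavelength = 801 nm, via p = h/λ).
Ratio = 4.971e-26 / 8.272e-28 = 60.1.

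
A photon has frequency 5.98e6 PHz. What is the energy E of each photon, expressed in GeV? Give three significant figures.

(h = 6.62607015e-34 J·s, 1 eV = 1.602176634e-19 J.)
Convert to SI: f = 5.98e6 PHz = 5.98e21 Hz.
The photon relation is E = hf, giving E = 3.962e-12 J.
Converting to GeV: E = 0.02473 GeV ≈ 0.0247 GeV.

0.0247 GeV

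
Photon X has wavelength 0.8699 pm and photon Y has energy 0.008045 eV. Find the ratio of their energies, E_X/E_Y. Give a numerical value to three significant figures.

1.77 × 10^8

E_X = 2.284 × 10^-13 J (from wavelength = 0.8699 pm, via E = hc/λ).
E_Y = 1.289 × 10^-21 J (from energy = 0.008045 eV, via E given directly).
Ratio = 2.284 × 10^-13 / 1.289 × 10^-21 = 1.77 × 10^8.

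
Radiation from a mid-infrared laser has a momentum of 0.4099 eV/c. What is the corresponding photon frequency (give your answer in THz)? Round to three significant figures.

99.1 THz

Use h = 6.62607015e-34 J·s, c = 2.99792458e8 m/s, 1 eV = 1.602176634e-19 J.
Convert to SI: p = 0.4099 eV/c = 2.1906e-28 kg·m/s.
The photon relation is f = pc/h, giving f = 9.911e13 Hz.
Converting to THz: f = 99.11 THz ≈ 99.1 THz.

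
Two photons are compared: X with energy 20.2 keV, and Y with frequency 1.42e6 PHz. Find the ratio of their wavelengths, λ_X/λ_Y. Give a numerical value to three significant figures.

291

λ_X = 6.138e-11 m (from energy = 20.2 keV, via λ = hc/E).
λ_Y = 2.111e-13 m (from frequency = 1.42e6 PHz, via λ = c/f).
Ratio = 6.138e-11 / 2.111e-13 = 291.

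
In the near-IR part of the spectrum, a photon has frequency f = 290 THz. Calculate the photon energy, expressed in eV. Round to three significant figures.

Use h = 6.62607015 × 10^-34 J·s, 1 eV = 1.602176634 × 10^-19 J.
Convert to SI: f = 290 THz = 2.9 × 10^14 Hz.
For a photon E = hf, so E = 1.922 × 10^-19 J.
Converting to eV: E = 1.199 eV ≈ 1.20 eV.

1.20 eV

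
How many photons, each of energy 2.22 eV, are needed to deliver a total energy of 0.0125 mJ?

3.51 × 10^13 photons

Per-photon energy: E = 3.557 × 10^-19 J (from energy = 2.22 eV).
N = E_total / E_photon = 1.25 × 10^-5 J / 3.557 × 10^-19 J = 3.51 × 10^13.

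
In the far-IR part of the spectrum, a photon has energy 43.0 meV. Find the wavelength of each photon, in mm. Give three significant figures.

0.0288 mm

(h = 6.62607015 × 10^-34 J·s, c = 2.99792458 × 10^8 m/s, 1 eV = 1.602176634 × 10^-19 J.)
First convert: E = 43.0 meV = 6.8894 × 10^-21 J.
For a photon λ = hc/E, so λ = 2.883 × 10^-5 m.
Converting to mm: λ = 0.02883 mm ≈ 0.0288 mm.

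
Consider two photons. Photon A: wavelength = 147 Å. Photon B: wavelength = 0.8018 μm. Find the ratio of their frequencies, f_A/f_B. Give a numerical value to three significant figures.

54.5

f_A = 2.039 × 10^16 Hz (from wavelength = 147 Å, via f = c/λ).
f_B = 3.739 × 10^14 Hz (from wavelength = 0.8018 μm, via f = c/λ).
Ratio = 2.039 × 10^16 / 3.739 × 10^14 = 54.5.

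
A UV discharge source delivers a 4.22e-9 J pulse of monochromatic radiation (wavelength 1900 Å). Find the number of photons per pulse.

Per-photon energy: E = 1.045e-18 J (from wavelength = 1900 Å).
N = E_total / E_photon = 4.22e-9 J / 1.045e-18 J = 4.04e9.

4.04e9 photons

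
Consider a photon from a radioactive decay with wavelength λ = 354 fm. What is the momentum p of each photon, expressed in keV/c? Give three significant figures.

3500 keV/c

In SI units: λ = 354 fm = 3.54 × 10^-13 m.
Since p = h/λ for a photon, p = 1.872 × 10^-21 kg·m/s.
Converting to keV/c: p = 3502 keV/c ≈ 3500 keV/c.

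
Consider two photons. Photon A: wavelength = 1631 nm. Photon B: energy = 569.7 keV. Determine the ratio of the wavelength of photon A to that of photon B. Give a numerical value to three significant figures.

7.49 × 10^5

λ_A = 1.631 × 10^-6 m (from wavelength = 1631 nm, via λ given directly).
λ_B = 2.176 × 10^-12 m (from energy = 569.7 keV, via λ = hc/E).
Ratio = 1.631 × 10^-6 / 2.176 × 10^-12 = 7.49 × 10^5.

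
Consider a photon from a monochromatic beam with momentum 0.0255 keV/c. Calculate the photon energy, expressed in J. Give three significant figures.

4.09·10^-18 J

Use c = 2.99792458·10^8 m/s, 1 eV = 1.602176634·10^-19 J.
In SI units: p = 0.0255 keV/c = 1.3628·10^-26 kg·m/s.
The photon relation is E = pc, giving E = 4.086·10^-18 J.
So E ≈ 4.09·10^-18 J.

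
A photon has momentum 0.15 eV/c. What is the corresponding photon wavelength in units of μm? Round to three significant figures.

8.27 μm

In SI units: p = 0.15 eV/c = 8.0164·10^-29 kg·m/s.
The photon relation is λ = h/p, giving λ = 8.266·10^-6 m.
Converting to μm: λ = 8.266 μm ≈ 8.27 μm.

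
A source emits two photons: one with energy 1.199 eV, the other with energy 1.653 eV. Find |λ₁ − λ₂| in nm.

Using λ = hc/E: λ₁ = 1.0341·10^-6 m, λ₂ = 7.5006·10^-7 m.
|Δλ| = |1.0341·10^-6 − 7.5006·10^-7| = 2.84·10^-7 m = 284 nm.

284 nm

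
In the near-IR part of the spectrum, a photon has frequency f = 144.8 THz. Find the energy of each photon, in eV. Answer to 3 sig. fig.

First convert: f = 144.8 THz = 1.448e14 Hz.
For a photon E = hf, so E = 9.595e-20 J.
Converting to eV: E = 0.5988 eV ≈ 0.599 eV.

0.599 eV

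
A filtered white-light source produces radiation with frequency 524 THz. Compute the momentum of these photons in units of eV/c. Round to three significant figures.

First convert: f = 524 THz = 5.24 × 10^14 Hz.
The photon relation is p = hf/c, giving p = 1.158 × 10^-27 kg·m/s.
Converting to eV/c: p = 2.167 eV/c ≈ 2.17 eV/c.

2.17 eV/c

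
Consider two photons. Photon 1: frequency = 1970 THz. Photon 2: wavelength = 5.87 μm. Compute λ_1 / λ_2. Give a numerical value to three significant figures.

0.0259

λ_1 = 1.522 × 10^-7 m (from frequency = 1970 THz, via λ = c/f).
λ_2 = 5.870 × 10^-6 m (from wavelength = 5.87 μm, via λ given directly).
Ratio = 1.522 × 10^-7 / 5.870 × 10^-6 = 0.0259.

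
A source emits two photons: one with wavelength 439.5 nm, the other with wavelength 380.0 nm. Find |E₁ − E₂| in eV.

0.442 eV

Using E = hc/λ: E₁ = 4.5198 × 10^-19 J, E₂ = 5.2275 × 10^-19 J.
|ΔE| = |4.5198 × 10^-19 − 5.2275 × 10^-19| = 7.08 × 10^-20 J = 0.442 eV.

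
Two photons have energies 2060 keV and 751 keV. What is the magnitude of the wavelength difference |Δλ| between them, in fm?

1050 fm

Using λ = hc/E: λ₁ = 6.019e-13 m, λ₂ = 1.651e-12 m.
|Δλ| = |6.019e-13 − 1.651e-12| = 1.05e-12 m = 1050 fm.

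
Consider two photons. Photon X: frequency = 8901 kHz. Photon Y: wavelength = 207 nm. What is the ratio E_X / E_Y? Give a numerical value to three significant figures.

6.15 × 10^-9

E_X = 5.898 × 10^-27 J (from frequency = 8901 kHz, via E = hf).
E_Y = 9.596 × 10^-19 J (from wavelength = 207 nm, via E = hc/λ).
Ratio = 5.898 × 10^-27 / 9.596 × 10^-19 = 6.15 × 10^-9.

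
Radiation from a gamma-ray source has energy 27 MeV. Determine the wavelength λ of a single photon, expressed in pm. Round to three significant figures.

First convert: E = 27 MeV = 4.3259 × 10^-12 J.
Since λ = hc/E for a photon, λ = 4.592 × 10^-14 m.
Converting to pm: λ = 0.04592 pm ≈ 0.0459 pm.

0.0459 pm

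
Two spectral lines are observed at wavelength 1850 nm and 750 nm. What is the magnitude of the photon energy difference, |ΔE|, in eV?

Using E = hc/λ: E₁ = 1.074e-19 J, E₂ = 2.649e-19 J.
|ΔE| = |1.074e-19 − 2.649e-19| = 1.57e-19 J = 0.983 eV.

0.983 eV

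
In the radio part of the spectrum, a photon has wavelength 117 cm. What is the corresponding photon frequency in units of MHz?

First convert: λ = 117 cm = 1.17 m.
Apply f = c/λ: f = 2.562 × 10^8 Hz.
Converting to MHz: f = 256.2 MHz ≈ 256 MHz.

256 MHz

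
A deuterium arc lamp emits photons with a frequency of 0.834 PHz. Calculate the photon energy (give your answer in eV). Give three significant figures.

3.45 eV

(h = 6.62607015 × 10^-34 J·s, 1 eV = 1.602176634 × 10^-19 J.)
First convert: f = 0.834 PHz = 8.34 × 10^14 Hz.
For a photon E = hf, so E = 5.526 × 10^-19 J.
Converting to eV: E = 3.449 eV ≈ 3.45 eV.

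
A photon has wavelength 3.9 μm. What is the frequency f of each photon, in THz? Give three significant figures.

Convert to SI: λ = 3.9 μm = 3.9·10^-6 m.
For a photon f = c/λ, so f = 7.687·10^13 Hz.
Converting to THz: f = 76.87 THz ≈ 76.9 THz.

76.9 THz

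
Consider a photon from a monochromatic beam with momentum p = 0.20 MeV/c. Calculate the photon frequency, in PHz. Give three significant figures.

Convert to SI: p = 0.20 MeV/c = 1.0689e-22 kg·m/s.
Apply f = pc/h: f = 4.836e19 Hz.
Converting to PHz: f = 48360 PHz ≈ 4.84e4 PHz.

4.84e4 PHz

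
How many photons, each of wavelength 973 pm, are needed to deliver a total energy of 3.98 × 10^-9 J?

1.95 × 10^7 photons

Per-photon energy: E = 2.042 × 10^-16 J (from wavelength = 973 pm).
N = E_total / E_photon = 3.98 × 10^-9 J / 2.042 × 10^-16 J = 1.95 × 10^7.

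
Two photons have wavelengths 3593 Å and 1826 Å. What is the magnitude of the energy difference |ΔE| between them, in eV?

Using E = hc/λ: E₁ = 5.5287e-19 J, E₂ = 1.0879e-18 J.
|ΔE| = |5.5287e-19 − 1.0879e-18| = 5.35e-19 J = 3.34 eV.

3.34 eV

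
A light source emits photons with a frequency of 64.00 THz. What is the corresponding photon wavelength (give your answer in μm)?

4.68 μm

Use c = 2.99792458 × 10^8 m/s.
In SI units: f = 64.00 THz = 6.400 × 10^13 Hz.
For a photon λ = c/f, so λ = 4.684 × 10^-6 m.
Converting to μm: λ = 4.684 μm ≈ 4.68 μm.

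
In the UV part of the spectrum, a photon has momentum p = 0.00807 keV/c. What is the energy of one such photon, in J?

Convert to SI: p = 0.00807 keV/c = 4.3128e-27 kg·m/s.
Since E = pc for a photon, E = 1.293e-18 J.
So E ≈ 1.29e-18 J.

1.29e-18 J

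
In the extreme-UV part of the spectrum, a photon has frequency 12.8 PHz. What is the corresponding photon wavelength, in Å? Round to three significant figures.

(c = 2.99792458 × 10^8 m/s.)
Convert to SI: f = 12.8 PHz = 1.28 × 10^16 Hz.
Apply λ = c/f: λ = 2.342 × 10^-8 m.
Converting to Å: λ = 234.2 Å ≈ 234 Å.

234 Å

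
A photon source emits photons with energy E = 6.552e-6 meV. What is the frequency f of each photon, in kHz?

Use h = 6.62607015e-34 J·s, 1 eV = 1.602176634e-19 J.
Convert to SI: E = 6.552e-6 meV = 1.0497e-27 J.
The photon relation is f = E/h, giving f = 1.584e6 Hz.
Converting to kHz: f = 1584 kHz ≈ 1580 kHz.

1580 kHz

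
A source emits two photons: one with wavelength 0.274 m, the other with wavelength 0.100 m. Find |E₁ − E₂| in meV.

7.87e-3 meV

Using E = hc/λ: E₁ = 7.250e-25 J, E₂ = 1.986e-24 J.
|ΔE| = |7.250e-25 − 1.986e-24| = 1.26e-24 J = 7.87e-3 meV.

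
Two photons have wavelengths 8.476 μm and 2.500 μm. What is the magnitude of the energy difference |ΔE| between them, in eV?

Using E = hc/λ: E₁ = 2.3436e-20 J, E₂ = 7.9458e-20 J.
|ΔE| = |2.3436e-20 − 7.9458e-20| = 5.60e-20 J = 0.350 eV.

0.350 eV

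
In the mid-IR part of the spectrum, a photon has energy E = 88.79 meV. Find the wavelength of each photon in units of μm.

14.0 μm

Take h = 6.62607015e-34 J·s, c = 2.99792458e8 m/s, 1 eV = 1.602176634e-19 J.
Convert to SI: E = 88.79 meV = 1.4226e-20 J.
The photon relation is λ = hc/E, giving λ = 1.396e-5 m.
Converting to μm: λ = 13.96 μm ≈ 14.0 μm.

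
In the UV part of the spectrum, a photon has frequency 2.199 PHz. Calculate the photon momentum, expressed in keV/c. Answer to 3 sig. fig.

Take h = 6.62607015 × 10^-34 J·s, c = 2.99792458 × 10^8 m/s, 1 eV = 1.602176634 × 10^-19 J.
In SI units: f = 2.199 PHz = 2.199 × 10^15 Hz.
Apply p = hf/c: p = 4.860 × 10^-27 kg·m/s.
Converting to keV/c: p = 0.009094 keV/c ≈ 9.09 × 10^-3 keV/c.

9.09 × 10^-3 keV/c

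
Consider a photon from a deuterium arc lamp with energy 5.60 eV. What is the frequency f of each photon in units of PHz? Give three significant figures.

In SI units: E = 5.60 eV = 8.9722·10^-19 J.
For a photon f = E/h, so f = 1.354·10^15 Hz.
Converting to PHz: f = 1.354 PHz ≈ 1.35 PHz.

1.35 PHz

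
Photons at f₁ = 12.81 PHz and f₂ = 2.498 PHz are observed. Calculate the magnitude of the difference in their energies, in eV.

Using E = hf: E₁ = 8.4880 × 10^-18 J, E₂ = 1.6552 × 10^-18 J.
|ΔE| = |8.4880 × 10^-18 − 1.6552 × 10^-18| = 6.83 × 10^-18 J = 42.6 eV.

42.6 eV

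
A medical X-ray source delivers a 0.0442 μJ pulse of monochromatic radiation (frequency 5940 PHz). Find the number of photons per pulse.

Per-photon energy: E = 3.936 × 10^-15 J (from frequency = 5940 PHz).
N = E_total / E_photon = 4.42 × 10^-8 J / 3.936 × 10^-15 J = 1.12 × 10^7.

1.12 × 10^7 photons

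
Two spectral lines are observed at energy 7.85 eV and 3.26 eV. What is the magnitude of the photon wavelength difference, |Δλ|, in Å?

Using λ = hc/E: λ₁ = 1.579 × 10^-7 m, λ₂ = 3.803 × 10^-7 m.
|Δλ| = |1.579 × 10^-7 − 3.803 × 10^-7| = 2.22 × 10^-7 m = 2220 Å.

2220 Å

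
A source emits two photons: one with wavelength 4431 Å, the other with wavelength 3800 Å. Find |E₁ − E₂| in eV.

0.465 eV

Using E = hc/λ: E₁ = 4.4831 × 10^-19 J, E₂ = 5.2275 × 10^-19 J.
|ΔE| = |4.4831 × 10^-19 − 5.2275 × 10^-19| = 7.44 × 10^-20 J = 0.465 eV.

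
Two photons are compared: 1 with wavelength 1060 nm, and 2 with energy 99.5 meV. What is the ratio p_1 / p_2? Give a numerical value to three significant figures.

p_1 = 6.251·10^-28 kg·m/s (from wavelength = 1060 nm, via p = h/λ).
p_2 = 5.318·10^-29 kg·m/s (from energy = 99.5 meV, via p = E/c).
Ratio = 6.251·10^-28 / 5.318·10^-29 = 11.8.

11.8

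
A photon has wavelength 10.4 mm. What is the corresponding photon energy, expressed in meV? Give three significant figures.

0.119 meV

Take h = 6.62607015 × 10^-34 J·s, c = 2.99792458 × 10^8 m/s, 1 eV = 1.602176634 × 10^-19 J.
First convert: λ = 10.4 mm = 0.0104 m.
Since E = hc/λ for a photon, E = 1.910 × 10^-23 J.
Converting to meV: E = 0.1192 meV ≈ 0.119 meV.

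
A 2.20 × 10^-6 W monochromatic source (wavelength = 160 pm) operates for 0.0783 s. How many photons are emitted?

1.39 × 10^8 photons

Total energy: E_total = P·t = 2.20 × 10^-6 × 0.0783 = 1.723 × 10^-7 J.
Per-photon energy: E = 1.242 × 10^-15 J.
N = E_total / E_photon = 1.39 × 10^8.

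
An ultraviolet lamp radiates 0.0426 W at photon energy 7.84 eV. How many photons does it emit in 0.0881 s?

Total energy: E_total = P·t = 0.0426 × 0.0881 = 0.003753 J.
Per-photon energy: E = 1.256e-18 J.
N = E_total / E_photon = 2.99e15.

2.99e15 photons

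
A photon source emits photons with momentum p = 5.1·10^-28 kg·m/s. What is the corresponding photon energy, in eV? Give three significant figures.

For a photon E = pc, so E = 1.529·10^-19 J.
Converting to eV: E = 0.9543 eV ≈ 0.954 eV.

0.954 eV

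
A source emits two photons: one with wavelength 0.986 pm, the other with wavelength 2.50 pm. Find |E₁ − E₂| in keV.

762 keV

Using E = hc/λ: E₁ = 2.015·10^-13 J, E₂ = 7.946·10^-14 J.
|ΔE| = |2.015·10^-13 − 7.946·10^-14| = 1.22·10^-13 J = 762 keV.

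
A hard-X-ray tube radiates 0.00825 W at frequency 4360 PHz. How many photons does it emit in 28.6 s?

8.17·10^13 photons

Total energy: E_total = P·t = 0.00825 × 28.6 = 0.2360 J.
Per-photon energy: E = 2.889·10^-15 J.
N = E_total / E_photon = 8.17·10^13.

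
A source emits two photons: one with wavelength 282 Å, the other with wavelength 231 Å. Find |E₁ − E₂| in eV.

Using E = hc/λ: E₁ = 7.044e-18 J, E₂ = 8.599e-18 J.
|ΔE| = |7.044e-18 − 8.599e-18| = 1.56e-18 J = 9.71 eV.

9.71 eV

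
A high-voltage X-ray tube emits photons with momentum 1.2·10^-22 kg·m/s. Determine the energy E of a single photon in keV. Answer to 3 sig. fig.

225 keV

Since E = pc for a photon, E = 3.598·10^-14 J.
Converting to keV: E = 224.5 keV ≈ 225 keV.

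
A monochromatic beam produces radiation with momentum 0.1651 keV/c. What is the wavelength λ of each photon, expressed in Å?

(h = 6.62607015e-34 J·s, c = 2.99792458e8 m/s, 1 eV = 1.602176634e-19 J.)
First convert: p = 0.1651 keV/c = 8.8234e-26 kg·m/s.
Apply λ = h/p: λ = 7.510e-9 m.
Converting to Å: λ = 75.10 Å ≈ 75.1 Å.

75.1 Å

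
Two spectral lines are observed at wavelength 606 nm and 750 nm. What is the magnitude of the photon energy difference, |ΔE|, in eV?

0.393 eV

Using E = hc/λ: E₁ = 3.278e-19 J, E₂ = 2.649e-19 J.
|ΔE| = |3.278e-19 − 2.649e-19| = 6.29e-20 J = 0.393 eV.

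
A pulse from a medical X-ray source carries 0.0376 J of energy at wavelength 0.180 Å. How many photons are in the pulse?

3.41e12 photons

Per-photon energy: E = 1.104e-14 J (from wavelength = 0.180 Å).
N = E_total / E_photon = 0.0376 J / 1.104e-14 J = 3.41e12.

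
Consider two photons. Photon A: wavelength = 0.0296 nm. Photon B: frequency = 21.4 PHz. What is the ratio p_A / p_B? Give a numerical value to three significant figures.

p_A = 2.239e-23 kg·m/s (from wavelength = 0.0296 nm, via p = h/λ).
p_B = 4.730e-26 kg·m/s (from frequency = 21.4 PHz, via p = hf/c).
Ratio = 2.239e-23 / 4.730e-26 = 473.

473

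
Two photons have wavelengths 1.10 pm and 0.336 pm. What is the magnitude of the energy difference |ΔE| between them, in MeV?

2.56 MeV

Using E = hc/λ: E₁ = 1.806 × 10^-13 J, E₂ = 5.912 × 10^-13 J.
|ΔE| = |1.806 × 10^-13 − 5.912 × 10^-13| = 4.11 × 10^-13 J = 2.56 MeV.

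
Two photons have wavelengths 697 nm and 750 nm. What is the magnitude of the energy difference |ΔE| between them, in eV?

0.126 eV

Using E = hc/λ: E₁ = 2.850e-19 J, E₂ = 2.649e-19 J.
|ΔE| = |2.850e-19 − 2.649e-19| = 2.01e-20 J = 0.126 eV.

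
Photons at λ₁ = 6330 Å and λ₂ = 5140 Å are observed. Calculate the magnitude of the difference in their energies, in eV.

0.453 eV

Using E = hc/λ: E₁ = 3.138 × 10^-19 J, E₂ = 3.865 × 10^-19 J.
|ΔE| = |3.138 × 10^-19 − 3.865 × 10^-19| = 7.27 × 10^-20 J = 0.453 eV.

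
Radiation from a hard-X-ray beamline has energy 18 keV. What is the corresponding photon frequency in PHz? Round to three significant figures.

Convert to SI: E = 18 keV = 2.8839·10^-15 J.
For a photon f = E/h, so f = 4.352·10^18 Hz.
Converting to PHz: f = 4352 PHz ≈ 4350 PHz.

4350 PHz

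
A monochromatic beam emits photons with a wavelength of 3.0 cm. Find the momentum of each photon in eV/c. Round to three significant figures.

4.13·10^-5 eV/c

Use h = 6.62607015·10^-34 J·s, c = 2.99792458·10^8 m/s, 1 eV = 1.602176634·10^-19 J.
First convert: λ = 3.0 cm = 0.030 m.
For a photon p = h/λ, so p = 2.209·10^-32 kg·m/s.
Converting to eV/c: p = 4.133·10^-5 eV/c ≈ 4.13·10^-5 eV/c.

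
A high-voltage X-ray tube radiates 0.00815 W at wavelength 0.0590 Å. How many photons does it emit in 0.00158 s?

3.82·10^8 photons

Total energy: E_total = P·t = 0.00815 × 0.00158 = 1.288·10^-5 J.
Per-photon energy: E = 3.367·10^-14 J.
N = E_total / E_photon = 3.82·10^8.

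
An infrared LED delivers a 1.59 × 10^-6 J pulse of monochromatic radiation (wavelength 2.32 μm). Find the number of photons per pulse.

1.86 × 10^13 photons

Per-photon energy: E = 8.562 × 10^-20 J (from wavelength = 2.32 μm).
N = E_total / E_photon = 1.59 × 10^-6 J / 8.562 × 10^-20 J = 1.86 × 10^13.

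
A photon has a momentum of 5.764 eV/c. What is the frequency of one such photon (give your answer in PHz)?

Convert to SI: p = 5.764 eV/c = 3.0804 × 10^-27 kg·m/s.
Since f = pc/h for a photon, f = 1.394 × 10^15 Hz.
Converting to PHz: f = 1.394 PHz ≈ 1.39 PHz.

1.39 PHz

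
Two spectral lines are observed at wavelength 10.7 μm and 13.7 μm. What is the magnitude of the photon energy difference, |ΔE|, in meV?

Using E = hc/λ: E₁ = 1.856e-20 J, E₂ = 1.450e-20 J.
|ΔE| = |1.856e-20 − 1.450e-20| = 4.07e-21 J = 25.4 meV.

25.4 meV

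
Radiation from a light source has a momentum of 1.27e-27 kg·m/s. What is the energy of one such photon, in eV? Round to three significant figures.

Use c = 2.99792458e8 m/s, 1 eV = 1.602176634e-19 J.
For a photon E = pc, so E = 3.807e-19 J.
Converting to eV: E = 2.376 eV ≈ 2.38 eV.

2.38 eV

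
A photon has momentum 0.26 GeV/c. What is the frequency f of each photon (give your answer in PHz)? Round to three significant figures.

Use h = 6.62607015 × 10^-34 J·s, c = 2.99792458 × 10^8 m/s, 1 eV = 1.602176634 × 10^-19 J.
In SI units: p = 0.26 GeV/c = 1.3895 × 10^-19 kg·m/s.
Apply f = pc/h: f = 6.287 × 10^22 Hz.
Converting to PHz: f = 6.287 × 10^7 PHz ≈ 6.29 × 10^7 PHz.

6.29 × 10^7 PHz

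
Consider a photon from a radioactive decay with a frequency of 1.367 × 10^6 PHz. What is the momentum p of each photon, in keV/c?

Convert to SI: f = 1.367 × 10^6 PHz = 1.367 × 10^21 Hz.
Since p = hf/c for a photon, p = 3.021 × 10^-21 kg·m/s.
Converting to keV/c: p = 5653 keV/c ≈ 5650 keV/c.

5650 keV/c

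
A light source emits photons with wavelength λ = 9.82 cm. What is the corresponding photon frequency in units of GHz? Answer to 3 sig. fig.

3.05 GHz

Convert to SI: λ = 9.82 cm = 0.0982 m.
The photon relation is f = c/λ, giving f = 3.053e9 Hz.
Converting to GHz: f = 3.053 GHz ≈ 3.05 GHz.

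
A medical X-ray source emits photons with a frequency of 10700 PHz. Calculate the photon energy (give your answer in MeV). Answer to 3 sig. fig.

0.0443 MeV

First convert: f = 10700 PHz = 1.07 × 10^19 Hz.
Since E = hf for a photon, E = 7.090 × 10^-15 J.
Converting to MeV: E = 0.04425 MeV ≈ 0.0443 MeV.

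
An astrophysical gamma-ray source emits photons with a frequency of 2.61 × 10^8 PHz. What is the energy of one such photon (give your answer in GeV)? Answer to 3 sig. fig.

In SI units: f = 2.61 × 10^8 PHz = 2.61 × 10^23 Hz.
Since E = hf for a photon, E = 1.729 × 10^-10 J.
Converting to GeV: E = 1.079 GeV ≈ 1.08 GeV.

1.08 GeV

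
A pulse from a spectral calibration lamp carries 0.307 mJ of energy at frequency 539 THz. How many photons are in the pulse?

8.60 × 10^14 photons

Per-photon energy: E = 3.571 × 10^-19 J (from frequency = 539 THz).
N = E_total / E_photon = 3.07 × 10^-4 J / 3.571 × 10^-19 J = 8.60 × 10^14.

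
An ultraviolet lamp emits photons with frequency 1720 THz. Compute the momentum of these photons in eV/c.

In SI units: f = 1720 THz = 1.72e15 Hz.
The photon relation is p = hf/c, giving p = 3.802e-27 kg·m/s.
Converting to eV/c: p = 7.113 eV/c ≈ 7.11 eV/c.

7.11 eV/c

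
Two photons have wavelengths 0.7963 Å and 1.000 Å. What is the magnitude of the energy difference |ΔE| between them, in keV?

3.17 keV

Using E = hc/λ: E₁ = 2.4946 × 10^-15 J, E₂ = 1.9864 × 10^-15 J.
|ΔE| = |2.4946 × 10^-15 − 1.9864 × 10^-15| = 5.08 × 10^-16 J = 3.17 keV.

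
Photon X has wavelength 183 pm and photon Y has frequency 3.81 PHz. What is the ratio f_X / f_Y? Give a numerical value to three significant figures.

f_X = 1.638e18 Hz (from wavelength = 183 pm, via f = c/λ).
f_Y = 3.810e15 Hz (from frequency = 3.81 PHz, via f given directly).
Ratio = 1.638e18 / 3.810e15 = 430.

430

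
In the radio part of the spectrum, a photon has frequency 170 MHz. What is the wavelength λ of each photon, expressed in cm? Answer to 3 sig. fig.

176 cm

First convert: f = 170 MHz = 1.7·10^8 Hz.
Apply λ = c/f: λ = 1.763 m.
Converting to cm: λ = 176.3 cm ≈ 176 cm.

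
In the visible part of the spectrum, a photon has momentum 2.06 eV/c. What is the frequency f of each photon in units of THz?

498 THz

(h = 6.62607015 × 10^-34 J·s, c = 2.99792458 × 10^8 m/s, 1 eV = 1.602176634 × 10^-19 J.)
Convert to SI: p = 2.06 eV/c = 1.1009 × 10^-27 kg·m/s.
Since f = pc/h for a photon, f = 4.981 × 10^14 Hz.
Converting to THz: f = 498.1 THz ≈ 498 THz.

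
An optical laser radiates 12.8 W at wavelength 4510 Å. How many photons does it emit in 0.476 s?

Total energy: E_total = P·t = 12.8 × 0.476 = 6.093 J.
Per-photon energy: E = 4.405e-19 J.
N = E_total / E_photon = 1.38e19.

1.38e19 photons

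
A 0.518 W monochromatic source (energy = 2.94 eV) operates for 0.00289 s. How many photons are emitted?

Total energy: E_total = P·t = 0.518 × 0.00289 = 0.001497 J.
Per-photon energy: E = 4.710e-19 J.
N = E_total / E_photon = 3.18e15.

3.18e15 photons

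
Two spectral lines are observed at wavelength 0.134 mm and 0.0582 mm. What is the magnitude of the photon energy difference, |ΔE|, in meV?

Using E = hc/λ: E₁ = 1.482e-21 J, E₂ = 3.413e-21 J.
|ΔE| = |1.482e-21 − 3.413e-21| = 1.93e-21 J = 12.1 meV.

12.1 meV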